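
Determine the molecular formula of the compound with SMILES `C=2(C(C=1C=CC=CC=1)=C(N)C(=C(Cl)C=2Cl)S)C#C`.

C14H9Cl2NS

Heavy atoms from the SMILES: 14 C, 2 Cl, 1 N, 1 S.
Implicit hydrogens by atom environment:
  7 × C (aromatic): no H
  5 × C (aromatic): 1 H each → 5
  2 × Cl: no H
  1 × C: 1 H
  1 × C: no H
  1 × N: 2 H
  1 × S: 1 H
  Total hydrogens = 9.
Molecular formula: C14H9Cl2NS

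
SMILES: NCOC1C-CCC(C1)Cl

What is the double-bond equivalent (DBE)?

Molecular formula from the SMILES: C7H14ClNO.
DoU = (2C + 2 + N − H − X)/2 = (2·7 + 2 + 1 − 14 − 1)/2 = 2/2 = 1.
(Structurally: 1 ring(s) + 0 π bond(s) = 1.)

1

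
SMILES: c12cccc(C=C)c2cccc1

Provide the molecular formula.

C12H10

Heavy atoms from the SMILES: 12 C.
Implicit hydrogens by atom environment:
  7 × C (aromatic): 1 H each → 7
  3 × C (aromatic): no H
  1 × C: 2 H
  1 × C: 1 H
  Total hydrogens = 10.
Molecular formula: C12H10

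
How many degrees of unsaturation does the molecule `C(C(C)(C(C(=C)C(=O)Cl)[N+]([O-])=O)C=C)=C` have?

5

Molecular formula from the SMILES: C10H12ClNO3.
DoU = (2C + 2 + N − H − X)/2 = (2·10 + 2 + 1 − 12 − 1)/2 = 10/2 = 5.
(Structurally: 0 ring(s) + 5 π bond(s) = 5.)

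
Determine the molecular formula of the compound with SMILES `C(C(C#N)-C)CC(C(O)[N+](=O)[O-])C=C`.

C9H14N2O3

Heavy atoms from the SMILES: 9 C, 2 N, 3 O.
Implicit hydrogens by atom environment:
  4 × C: 1 H each → 4
  3 × C: 2 H each → 6
  1 × C: 3 H
  1 × C: no H
  1 × N: no H
  1 × N (charge +1): no H
  1 × O: 1 H
  1 × O: no H
  1 × O (charge -1): no H
  Total hydrogens = 14.
Molecular formula: C9H14N2O3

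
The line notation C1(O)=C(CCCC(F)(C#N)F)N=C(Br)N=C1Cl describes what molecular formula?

Heavy atoms from the SMILES: 1 Br, 9 C, 1 Cl, 2 F, 3 N, 1 O.
Implicit hydrogens by atom environment:
  4 × C (aromatic): no H
  3 × C: 2 H each → 6
  2 × C: no H
  2 × F: no H
  2 × N (aromatic): no H
  1 × Br: no H
  1 × Cl: no H
  1 × N: no H
  1 × O: 1 H
  Total hydrogens = 7.
Molecular formula: C9H7BrClF2N3O

C9H7BrClF2N3O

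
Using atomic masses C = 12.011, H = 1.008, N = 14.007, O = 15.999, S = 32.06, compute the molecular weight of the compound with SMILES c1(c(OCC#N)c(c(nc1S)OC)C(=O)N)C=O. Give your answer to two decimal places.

Molecular formula: C10H9N3O4S.
M = 10×12.011 + 9×1.008 + 3×14.007 + 4×15.999 + 1×32.06 = 267.26 g/mol.

267.26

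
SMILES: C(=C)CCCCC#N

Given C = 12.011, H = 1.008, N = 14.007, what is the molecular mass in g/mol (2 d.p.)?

109.17

Molecular formula: C7H11N.
M = 7×12.011 + 11×1.008 + 1×14.007 = 109.17 g/mol.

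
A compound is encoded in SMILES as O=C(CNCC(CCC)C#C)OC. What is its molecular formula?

C10H17NO2

Heavy atoms from the SMILES: 10 C, 1 N, 2 O.
Implicit hydrogens by atom environment:
  4 × C: 2 H each → 8
  2 × C: 3 H each → 6
  2 × C: 1 H each → 2
  2 × C: no H
  2 × O: no H
  1 × N: 1 H
  Total hydrogens = 17.
Molecular formula: C10H17NO2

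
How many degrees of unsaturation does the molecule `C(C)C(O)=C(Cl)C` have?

1

Molecular formula from the SMILES: C5H9ClO.
DoU = (2C + 2 + N − H − X)/2 = (2·5 + 2 + 0 − 9 − 1)/2 = 2/2 = 1.
(Structurally: 0 ring(s) + 1 π bond(s) = 1.)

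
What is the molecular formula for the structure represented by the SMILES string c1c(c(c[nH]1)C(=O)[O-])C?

Heavy atoms from the SMILES: 6 C, 1 N, 2 O.
Implicit hydrogens by atom environment:
  2 × C (aromatic): 1 H each → 2
  2 × C (aromatic): no H
  1 × C: 3 H
  1 × C: no H
  1 × N (aromatic): 1 H
  1 × O: no H
  1 × O (charge -1): no H
  Total hydrogens = 6.
Net charge -1.
Molecular formula: C6H6NO2-

C6H6NO2-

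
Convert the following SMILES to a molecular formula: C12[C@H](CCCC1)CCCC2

C10H18

Heavy atoms from the SMILES: 10 C.
Implicit hydrogens by atom environment:
  8 × C: 2 H each → 16
  2 × C: 1 H each → 2
  Total hydrogens = 18.
Molecular formula: C10H18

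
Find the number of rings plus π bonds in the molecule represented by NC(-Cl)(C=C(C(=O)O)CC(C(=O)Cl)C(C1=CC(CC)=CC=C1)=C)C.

Molecular formula from the SMILES: C18H21Cl2NO3.
DoU = (2C + 2 + N − H − X)/2 = (2·18 + 2 + 1 − 21 − 2)/2 = 16/2 = 8.
(Structurally: 1 ring(s) + 7 π bond(s) = 8.)

8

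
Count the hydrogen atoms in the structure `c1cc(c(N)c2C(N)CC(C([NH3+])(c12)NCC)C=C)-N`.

24

Hydrogens are implicit in SMILES; fill each atom to its normal valence:
  4 × C (aromatic): no H
  3 × C: 2 H each → 6
  3 × C: 1 H each → 3
  3 × N: 2 H each → 6
  2 × C (aromatic): 1 H each → 2
  1 × C: 3 H
  1 × C: no H
  1 × N (charge +1): 3 H
  1 × N: 1 H
  Total hydrogens = 24.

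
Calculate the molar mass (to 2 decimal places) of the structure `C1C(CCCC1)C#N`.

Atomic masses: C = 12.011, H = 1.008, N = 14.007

109.17

Molecular formula: C7H11N.
M = 7×12.011 + 11×1.008 + 1×14.007 = 109.17 g/mol.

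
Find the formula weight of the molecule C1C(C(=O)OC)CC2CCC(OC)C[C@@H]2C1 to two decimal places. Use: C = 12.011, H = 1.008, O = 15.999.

Molecular formula: C13H22O3.
M = 13×12.011 + 22×1.008 + 3×15.999 = 226.32 g/mol.

226.32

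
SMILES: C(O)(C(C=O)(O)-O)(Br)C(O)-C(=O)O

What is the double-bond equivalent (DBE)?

2

Molecular formula from the SMILES: C5H7BrO7.
DoU = (2C + 2 + N − H − X)/2 = (2·5 + 2 + 0 − 7 − 1)/2 = 4/2 = 2.
(Structurally: 0 ring(s) + 2 π bond(s) = 2.)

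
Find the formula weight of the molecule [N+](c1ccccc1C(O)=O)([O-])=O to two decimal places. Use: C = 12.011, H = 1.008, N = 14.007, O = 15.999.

Molecular formula: C7H5NO4.
M = 7×12.011 + 5×1.008 + 1×14.007 + 4×15.999 = 167.12 g/mol.

167.12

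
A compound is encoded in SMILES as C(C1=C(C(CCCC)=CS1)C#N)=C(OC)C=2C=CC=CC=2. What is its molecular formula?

C18H19NOS

Heavy atoms from the SMILES: 18 C, 1 N, 1 O, 1 S.
Implicit hydrogens by atom environment:
  6 × C (aromatic): 1 H each → 6
  4 × C (aromatic): no H
  3 × C: 2 H each → 6
  2 × C: 3 H each → 6
  2 × C: no H
  1 × C: 1 H
  1 × N: no H
  1 × O: no H
  1 × S (aromatic): no H
  Total hydrogens = 19.
Molecular formula: C18H19NOS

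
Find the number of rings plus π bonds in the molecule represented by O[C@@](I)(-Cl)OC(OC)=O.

1

Molecular formula from the SMILES: C3H4ClIO4.
DoU = (2C + 2 + N − H − X)/2 = (2·3 + 2 + 0 − 4 − 2)/2 = 2/2 = 1.
(Structurally: 0 ring(s) + 1 π bond(s) = 1.)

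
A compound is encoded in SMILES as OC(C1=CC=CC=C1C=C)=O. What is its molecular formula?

C9H8O2

Heavy atoms from the SMILES: 9 C, 2 O.
Implicit hydrogens by atom environment:
  4 × C (aromatic): 1 H each → 4
  2 × C (aromatic): no H
  1 × C: 2 H
  1 × C: 1 H
  1 × C: no H
  1 × O: 1 H
  1 × O: no H
  Total hydrogens = 8.
Molecular formula: C9H8O2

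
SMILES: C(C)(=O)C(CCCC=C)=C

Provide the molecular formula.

C9H14O

Heavy atoms from the SMILES: 9 C, 1 O.
Implicit hydrogens by atom environment:
  5 × C: 2 H each → 10
  2 × C: no H
  1 × C: 3 H
  1 × C: 1 H
  1 × O: no H
  Total hydrogens = 14.
Molecular formula: C9H14O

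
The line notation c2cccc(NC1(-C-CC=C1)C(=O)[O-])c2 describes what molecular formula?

Heavy atoms from the SMILES: 12 C, 1 N, 2 O.
Implicit hydrogens by atom environment:
  5 × C (aromatic): 1 H each → 5
  2 × C: 2 H each → 4
  2 × C: 1 H each → 2
  2 × C: no H
  1 × C (aromatic): no H
  1 × N: 1 H
  1 × O: no H
  1 × O (charge -1): no H
  Total hydrogens = 12.
Net charge -1.
Molecular formula: C12H12NO2-

C12H12NO2-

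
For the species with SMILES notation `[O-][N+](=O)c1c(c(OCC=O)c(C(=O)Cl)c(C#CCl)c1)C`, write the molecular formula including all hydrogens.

C12H7Cl2NO5

Heavy atoms from the SMILES: 12 C, 2 Cl, 1 N, 5 O.
Implicit hydrogens by atom environment:
  5 × C (aromatic): no H
  4 × O: no H
  3 × C: no H
  2 × Cl: no H
  1 × C: 3 H
  1 × C: 2 H
  1 × C (aromatic): 1 H
  1 × C: 1 H
  1 × N (charge +1): no H
  1 × O (charge -1): no H
  Total hydrogens = 7.
Molecular formula: C12H7Cl2NO5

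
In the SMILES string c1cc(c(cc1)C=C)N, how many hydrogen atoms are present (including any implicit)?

9

Hydrogens are implicit in SMILES; fill each atom to its normal valence:
  4 × C (aromatic): 1 H each → 4
  2 × C (aromatic): no H
  1 × C: 2 H
  1 × C: 1 H
  1 × N: 2 H
  Total hydrogens = 9.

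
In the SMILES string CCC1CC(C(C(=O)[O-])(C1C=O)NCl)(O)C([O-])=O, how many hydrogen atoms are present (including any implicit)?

Hydrogens are implicit in SMILES; fill each atom to its normal valence:
  4 × C: no H
  3 × C: 1 H each → 3
  3 × O: no H
  2 × C: 2 H each → 4
  2 × O (charge -1): no H
  1 × C: 3 H
  1 × Cl: no H
  1 × N: 1 H
  1 × O: 1 H
  Total hydrogens = 12.

12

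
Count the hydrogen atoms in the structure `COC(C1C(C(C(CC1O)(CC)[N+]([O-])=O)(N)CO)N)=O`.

21

Hydrogens are implicit in SMILES; fill each atom to its normal valence:
  3 × C: 2 H each → 6
  3 × C: 1 H each → 3
  3 × C: no H
  3 × O: no H
  2 × C: 3 H each → 6
  2 × N: 2 H each → 4
  2 × O: 1 H each → 2
  1 × N (charge +1): no H
  1 × O (charge -1): no H
  Total hydrogens = 21.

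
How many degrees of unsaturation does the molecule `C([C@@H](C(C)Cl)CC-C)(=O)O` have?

Molecular formula from the SMILES: C7H13ClO2.
DoU = (2C + 2 + N − H − X)/2 = (2·7 + 2 + 0 − 13 − 1)/2 = 2/2 = 1.
(Structurally: 0 ring(s) + 1 π bond(s) = 1.)

1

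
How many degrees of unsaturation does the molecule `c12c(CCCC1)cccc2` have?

Molecular formula from the SMILES: C10H12.
DoU = (2C + 2 + N − H − X)/2 = (2·10 + 2 + 0 − 12 − 0)/2 = 10/2 = 5.
(Structurally: 2 ring(s) + 3 π bond(s) = 5.)

5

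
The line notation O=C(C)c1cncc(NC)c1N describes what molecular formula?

C8H11N3O

Heavy atoms from the SMILES: 8 C, 3 N, 1 O.
Implicit hydrogens by atom environment:
  3 × C (aromatic): no H
  2 × C: 3 H each → 6
  2 × C (aromatic): 1 H each → 2
  1 × C: no H
  1 × N: 2 H
  1 × N: 1 H
  1 × N (aromatic): no H
  1 × O: no H
  Total hydrogens = 11.
Molecular formula: C8H11N3O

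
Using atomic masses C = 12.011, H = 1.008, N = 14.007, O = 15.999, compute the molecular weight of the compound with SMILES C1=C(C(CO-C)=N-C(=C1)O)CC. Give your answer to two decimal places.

167.21

Molecular formula: C9H13NO2.
M = 9×12.011 + 13×1.008 + 1×14.007 + 2×15.999 = 167.21 g/mol.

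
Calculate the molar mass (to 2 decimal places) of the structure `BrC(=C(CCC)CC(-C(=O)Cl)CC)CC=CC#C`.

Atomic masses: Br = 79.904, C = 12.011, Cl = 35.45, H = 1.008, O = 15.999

331.68

Molecular formula: C15H20BrClO.
M = 1×79.904 + 15×12.011 + 1×35.45 + 20×1.008 + 1×15.999 = 331.68 g/mol.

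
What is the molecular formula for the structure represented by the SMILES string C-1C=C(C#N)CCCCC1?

Heavy atoms from the SMILES: 9 C, 1 N.
Implicit hydrogens by atom environment:
  6 × C: 2 H each → 12
  2 × C: no H
  1 × C: 1 H
  1 × N: no H
  Total hydrogens = 13.
Molecular formula: C9H13N

C9H13N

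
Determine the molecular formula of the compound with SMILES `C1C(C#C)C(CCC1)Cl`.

C8H11Cl

Heavy atoms from the SMILES: 8 C, 1 Cl.
Implicit hydrogens by atom environment:
  4 × C: 2 H each → 8
  3 × C: 1 H each → 3
  1 × C: no H
  1 × Cl: no H
  Total hydrogens = 11.
Molecular formula: C8H11Cl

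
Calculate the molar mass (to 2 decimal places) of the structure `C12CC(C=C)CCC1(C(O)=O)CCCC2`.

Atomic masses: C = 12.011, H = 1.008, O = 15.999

Molecular formula: C13H20O2.
M = 13×12.011 + 20×1.008 + 2×15.999 = 208.30 g/mol.

208.30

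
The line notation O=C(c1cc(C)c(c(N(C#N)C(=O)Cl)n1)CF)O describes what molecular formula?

C10H7ClFN3O3

Heavy atoms from the SMILES: 10 C, 1 Cl, 1 F, 3 N, 3 O.
Implicit hydrogens by atom environment:
  4 × C (aromatic): no H
  3 × C: no H
  2 × N: no H
  2 × O: no H
  1 × C: 3 H
  1 × C: 2 H
  1 × C (aromatic): 1 H
  1 × Cl: no H
  1 × F: no H
  1 × N (aromatic): no H
  1 × O: 1 H
  Total hydrogens = 7.
Molecular formula: C10H7ClFN3O3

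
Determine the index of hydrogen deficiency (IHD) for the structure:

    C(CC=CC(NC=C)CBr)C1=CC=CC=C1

Molecular formula from the SMILES: C14H18BrN.
DoU = (2C + 2 + N − H − X)/2 = (2·14 + 2 + 1 − 18 − 1)/2 = 12/2 = 6.
(Structurally: 1 ring(s) + 5 π bond(s) = 6.)

6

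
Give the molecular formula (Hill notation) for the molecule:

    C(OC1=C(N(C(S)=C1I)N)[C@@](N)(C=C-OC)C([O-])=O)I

C10H12I2N3O4S-

Heavy atoms from the SMILES: 10 C, 2 I, 3 N, 4 O, 1 S.
Implicit hydrogens by atom environment:
  4 × C (aromatic): no H
  3 × O: no H
  2 × C: 1 H each → 2
  2 × C: no H
  2 × I: no H
  2 × N: 2 H each → 4
  1 × C: 3 H
  1 × C: 2 H
  1 × N (aromatic): no H
  1 × O (charge -1): no H
  1 × S: 1 H
  Total hydrogens = 12.
Net charge -1.
Molecular formula: C10H12I2N3O4S-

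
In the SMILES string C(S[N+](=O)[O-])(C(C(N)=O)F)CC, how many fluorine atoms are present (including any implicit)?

1

The symbol for fluorine appears 1 time in the SMILES.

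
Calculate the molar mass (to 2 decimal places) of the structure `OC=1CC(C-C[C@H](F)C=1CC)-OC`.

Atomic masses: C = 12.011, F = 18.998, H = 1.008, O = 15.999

188.24

Molecular formula: C10H17FO2.
M = 10×12.011 + 1×18.998 + 17×1.008 + 2×15.999 = 188.24 g/mol.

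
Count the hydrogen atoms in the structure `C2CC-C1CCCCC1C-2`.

Hydrogens are implicit in SMILES; fill each atom to its normal valence:
  8 × C: 2 H each → 16
  2 × C: 1 H each → 2
  Total hydrogens = 18.

18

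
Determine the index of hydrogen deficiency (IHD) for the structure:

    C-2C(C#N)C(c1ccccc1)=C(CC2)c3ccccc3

Molecular formula from the SMILES: C19H17N.
DoU = (2C + 2 + N − H − X)/2 = (2·19 + 2 + 1 − 17 − 0)/2 = 24/2 = 12.
(Structurally: 3 ring(s) + 9 π bond(s) = 12.)

12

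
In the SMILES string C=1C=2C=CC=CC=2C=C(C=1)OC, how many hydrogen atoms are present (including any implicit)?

10

Hydrogens are implicit in SMILES; fill each atom to its normal valence:
  7 × C (aromatic): 1 H each → 7
  3 × C (aromatic): no H
  1 × C: 3 H
  1 × O: no H
  Total hydrogens = 10.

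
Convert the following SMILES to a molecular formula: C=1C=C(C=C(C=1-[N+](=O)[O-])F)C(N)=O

C7H5FN2O3

Heavy atoms from the SMILES: 7 C, 1 F, 2 N, 3 O.
Implicit hydrogens by atom environment:
  3 × C (aromatic): 1 H each → 3
  3 × C (aromatic): no H
  2 × O: no H
  1 × C: no H
  1 × F: no H
  1 × N: 2 H
  1 × N (charge +1): no H
  1 × O (charge -1): no H
  Total hydrogens = 5.
Molecular formula: C7H5FN2O3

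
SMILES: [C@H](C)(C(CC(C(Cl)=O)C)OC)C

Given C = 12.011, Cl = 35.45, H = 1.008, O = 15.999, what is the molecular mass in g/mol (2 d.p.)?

192.68

Molecular formula: C9H17ClO2.
M = 9×12.011 + 1×35.45 + 17×1.008 + 2×15.999 = 192.68 g/mol.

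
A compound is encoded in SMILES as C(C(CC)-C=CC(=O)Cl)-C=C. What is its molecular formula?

C9H13ClO

Heavy atoms from the SMILES: 9 C, 1 Cl, 1 O.
Implicit hydrogens by atom environment:
  4 × C: 1 H each → 4
  3 × C: 2 H each → 6
  1 × C: 3 H
  1 × C: no H
  1 × Cl: no H
  1 × O: no H
  Total hydrogens = 13.
Molecular formula: C9H13ClO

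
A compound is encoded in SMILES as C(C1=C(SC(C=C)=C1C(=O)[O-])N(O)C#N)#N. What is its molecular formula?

Heavy atoms from the SMILES: 9 C, 3 N, 3 O, 1 S.
Implicit hydrogens by atom environment:
  4 × C (aromatic): no H
  3 × C: no H
  3 × N: no H
  1 × C: 2 H
  1 × C: 1 H
  1 × O: 1 H
  1 × O: no H
  1 × O (charge -1): no H
  1 × S (aromatic): no H
  Total hydrogens = 4.
Net charge -1.
Molecular formula: C9H4N3O3S-

C9H4N3O3S-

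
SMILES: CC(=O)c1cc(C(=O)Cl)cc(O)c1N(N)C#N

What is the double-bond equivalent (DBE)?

8

Molecular formula from the SMILES: C10H8ClN3O3.
DoU = (2C + 2 + N − H − X)/2 = (2·10 + 2 + 3 − 8 − 1)/2 = 16/2 = 8.
(Structurally: 1 ring(s) + 7 π bond(s) = 8.)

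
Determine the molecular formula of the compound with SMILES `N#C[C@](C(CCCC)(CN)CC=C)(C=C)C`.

C14H24N2

Heavy atoms from the SMILES: 14 C, 2 N.
Implicit hydrogens by atom environment:
  7 × C: 2 H each → 14
  3 × C: no H
  2 × C: 3 H each → 6
  2 × C: 1 H each → 2
  1 × N: 2 H
  1 × N: no H
  Total hydrogens = 24.
Molecular formula: C14H24N2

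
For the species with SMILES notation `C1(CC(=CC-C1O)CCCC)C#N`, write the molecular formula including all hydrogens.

C11H17NO

Heavy atoms from the SMILES: 11 C, 1 N, 1 O.
Implicit hydrogens by atom environment:
  5 × C: 2 H each → 10
  3 × C: 1 H each → 3
  2 × C: no H
  1 × C: 3 H
  1 × N: no H
  1 × O: 1 H
  Total hydrogens = 17.
Molecular formula: C11H17NO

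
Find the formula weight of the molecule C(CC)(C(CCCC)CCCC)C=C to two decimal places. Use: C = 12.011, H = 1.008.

Molecular formula: C14H28.
M = 14×12.011 + 28×1.008 = 196.38 g/mol.

196.38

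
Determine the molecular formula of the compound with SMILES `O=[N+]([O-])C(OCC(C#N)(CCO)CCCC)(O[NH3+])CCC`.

C13H26N3O5+

Heavy atoms from the SMILES: 13 C, 3 N, 5 O.
Implicit hydrogens by atom environment:
  8 × C: 2 H each → 16
  3 × C: no H
  3 × O: no H
  2 × C: 3 H each → 6
  1 × N (charge +1): 3 H
  1 × N: no H
  1 × N (charge +1): no H
  1 × O: 1 H
  1 × O (charge -1): no H
  Total hydrogens = 26.
Net charge +1.
Molecular formula: C13H26N3O5+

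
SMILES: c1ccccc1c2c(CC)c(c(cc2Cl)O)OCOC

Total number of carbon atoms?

The symbol for carbon appears 16 times in the SMILES. Lowercase c denotes aromatic carbon and counts toward C.

16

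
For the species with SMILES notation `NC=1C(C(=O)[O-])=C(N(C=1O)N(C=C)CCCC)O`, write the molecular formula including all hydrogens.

C11H16N3O4-

Heavy atoms from the SMILES: 11 C, 3 N, 4 O.
Implicit hydrogens by atom environment:
  4 × C: 2 H each → 8
  4 × C (aromatic): no H
  2 × O: 1 H each → 2
  1 × C: 3 H
  1 × C: 1 H
  1 × C: no H
  1 × N: 2 H
  1 × N (aromatic): no H
  1 × N: no H
  1 × O: no H
  1 × O (charge -1): no H
  Total hydrogens = 16.
Net charge -1.
Molecular formula: C11H16N3O4-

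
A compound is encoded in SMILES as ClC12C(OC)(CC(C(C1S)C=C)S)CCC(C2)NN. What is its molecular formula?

Heavy atoms from the SMILES: 13 C, 1 Cl, 2 N, 1 O, 2 S.
Implicit hydrogens by atom environment:
  5 × C: 2 H each → 10
  5 × C: 1 H each → 5
  2 × C: no H
  2 × S: 1 H each → 2
  1 × C: 3 H
  1 × Cl: no H
  1 × N: 2 H
  1 × N: 1 H
  1 × O: no H
  Total hydrogens = 23.
Molecular formula: C13H23ClN2OS2

C13H23ClN2OS2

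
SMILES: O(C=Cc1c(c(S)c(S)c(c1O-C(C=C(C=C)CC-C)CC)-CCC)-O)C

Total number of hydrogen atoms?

32

Hydrogens are implicit in SMILES; fill each atom to its normal valence:
  6 × C: 2 H each → 12
  6 × C (aromatic): no H
  5 × C: 1 H each → 5
  4 × C: 3 H each → 12
  2 × O: no H
  2 × S: 1 H each → 2
  1 × C: no H
  1 × O: 1 H
  Total hydrogens = 32.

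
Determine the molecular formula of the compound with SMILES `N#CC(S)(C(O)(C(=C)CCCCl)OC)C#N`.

Heavy atoms from the SMILES: 10 C, 1 Cl, 2 N, 2 O, 1 S.
Implicit hydrogens by atom environment:
  5 × C: no H
  4 × C: 2 H each → 8
  2 × N: no H
  1 × C: 3 H
  1 × Cl: no H
  1 × O: 1 H
  1 × O: no H
  1 × S: 1 H
  Total hydrogens = 13.
Molecular formula: C10H13ClN2O2S

C10H13ClN2O2S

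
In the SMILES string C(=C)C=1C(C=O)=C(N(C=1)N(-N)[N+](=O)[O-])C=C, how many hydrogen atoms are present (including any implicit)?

10

Hydrogens are implicit in SMILES; fill each atom to its normal valence:
  3 × C: 1 H each → 3
  3 × C (aromatic): no H
  2 × C: 2 H each → 4
  2 × O: no H
  1 × C (aromatic): 1 H
  1 × N: 2 H
  1 × N (aromatic): no H
  1 × N: no H
  1 × N (charge +1): no H
  1 × O (charge -1): no H
  Total hydrogens = 10.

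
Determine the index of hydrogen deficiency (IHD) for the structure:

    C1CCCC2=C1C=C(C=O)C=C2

Molecular formula from the SMILES: C11H12O.
DoU = (2C + 2 + N − H − X)/2 = (2·11 + 2 + 0 − 12 − 0)/2 = 12/2 = 6.
(Structurally: 2 ring(s) + 4 π bond(s) = 6.)

6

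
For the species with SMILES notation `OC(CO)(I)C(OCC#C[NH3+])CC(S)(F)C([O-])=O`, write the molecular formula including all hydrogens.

C9H13FINO5S

Heavy atoms from the SMILES: 9 C, 1 F, 1 I, 1 N, 5 O, 1 S.
Implicit hydrogens by atom environment:
  5 × C: no H
  3 × C: 2 H each → 6
  2 × O: 1 H each → 2
  2 × O: no H
  1 × C: 1 H
  1 × F: no H
  1 × I: no H
  1 × N (charge +1): 3 H
  1 × O (charge -1): no H
  1 × S: 1 H
  Total hydrogens = 13.
Molecular formula: C9H13FINO5S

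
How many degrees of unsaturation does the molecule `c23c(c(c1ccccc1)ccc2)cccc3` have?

11

Molecular formula from the SMILES: C16H12.
DoU = (2C + 2 + N − H − X)/2 = (2·16 + 2 + 0 − 12 − 0)/2 = 22/2 = 11.
(Structurally: 3 ring(s) + 8 π bond(s) = 11.)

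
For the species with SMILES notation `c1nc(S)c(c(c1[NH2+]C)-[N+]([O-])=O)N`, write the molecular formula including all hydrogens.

Heavy atoms from the SMILES: 6 C, 4 N, 2 O, 1 S.
Implicit hydrogens by atom environment:
  4 × C (aromatic): no H
  1 × C: 3 H
  1 × C (aromatic): 1 H
  1 × N (charge +1): 2 H
  1 × N: 2 H
  1 × N (aromatic): no H
  1 × N (charge +1): no H
  1 × O: no H
  1 × O (charge -1): no H
  1 × S: 1 H
  Total hydrogens = 9.
Net charge +1.
Molecular formula: C6H9N4O2S+

C6H9N4O2S+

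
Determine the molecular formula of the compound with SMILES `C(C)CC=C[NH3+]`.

C5H12N+

Heavy atoms from the SMILES: 5 C, 1 N.
Implicit hydrogens by atom environment:
  2 × C: 2 H each → 4
  2 × C: 1 H each → 2
  1 × C: 3 H
  1 × N (charge +1): 3 H
  Total hydrogens = 12.
Net charge +1.
Molecular formula: C5H12N+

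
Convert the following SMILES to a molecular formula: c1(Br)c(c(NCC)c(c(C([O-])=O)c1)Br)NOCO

C10H11Br2N2O4-

Heavy atoms from the SMILES: 2 Br, 10 C, 2 N, 4 O.
Implicit hydrogens by atom environment:
  5 × C (aromatic): no H
  2 × Br: no H
  2 × C: 2 H each → 4
  2 × N: 1 H each → 2
  2 × O: no H
  1 × C: 3 H
  1 × C (aromatic): 1 H
  1 × C: no H
  1 × O: 1 H
  1 × O (charge -1): no H
  Total hydrogens = 11.
Net charge -1.
Molecular formula: C10H11Br2N2O4-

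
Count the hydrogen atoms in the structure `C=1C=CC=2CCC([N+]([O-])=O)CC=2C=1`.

Hydrogens are implicit in SMILES; fill each atom to its normal valence:
  4 × C (aromatic): 1 H each → 4
  3 × C: 2 H each → 6
  2 × C (aromatic): no H
  1 × C: 1 H
  1 × N (charge +1): no H
  1 × O: no H
  1 × O (charge -1): no H
  Total hydrogens = 11.

11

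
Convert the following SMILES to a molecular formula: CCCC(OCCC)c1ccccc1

Heavy atoms from the SMILES: 13 C, 1 O.
Implicit hydrogens by atom environment:
  5 × C (aromatic): 1 H each → 5
  4 × C: 2 H each → 8
  2 × C: 3 H each → 6
  1 × C: 1 H
  1 × C (aromatic): no H
  1 × O: no H
  Total hydrogens = 20.
Molecular formula: C13H20O

C13H20O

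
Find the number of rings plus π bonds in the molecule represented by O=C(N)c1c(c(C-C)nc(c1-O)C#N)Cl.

Molecular formula from the SMILES: C9H8ClN3O2.
DoU = (2C + 2 + N − H − X)/2 = (2·9 + 2 + 3 − 8 − 1)/2 = 14/2 = 7.
(Structurally: 1 ring(s) + 6 π bond(s) = 7.)

7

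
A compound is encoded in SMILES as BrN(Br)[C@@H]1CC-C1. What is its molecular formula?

C4H7Br2N

Heavy atoms from the SMILES: 2 Br, 4 C, 1 N.
Implicit hydrogens by atom environment:
  3 × C: 2 H each → 6
  2 × Br: no H
  1 × C: 1 H
  1 × N: no H
  Total hydrogens = 7.
Molecular formula: C4H7Br2N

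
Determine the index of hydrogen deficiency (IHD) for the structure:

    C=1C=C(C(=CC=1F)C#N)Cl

Molecular formula from the SMILES: C7H3ClFN.
DoU = (2C + 2 + N − H − X)/2 = (2·7 + 2 + 1 − 3 − 2)/2 = 12/2 = 6.
(Structurally: 1 ring(s) + 5 π bond(s) = 6.)

6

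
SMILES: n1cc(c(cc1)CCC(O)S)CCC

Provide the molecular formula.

Heavy atoms from the SMILES: 11 C, 1 N, 1 O, 1 S.
Implicit hydrogens by atom environment:
  4 × C: 2 H each → 8
  3 × C (aromatic): 1 H each → 3
  2 × C (aromatic): no H
  1 × C: 3 H
  1 × C: 1 H
  1 × N (aromatic): no H
  1 × O: 1 H
  1 × S: 1 H
  Total hydrogens = 17.
Molecular formula: C11H17NOS

C11H17NOS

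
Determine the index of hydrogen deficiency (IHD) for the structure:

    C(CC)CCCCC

Molecular formula from the SMILES: C8H18.
DoU = (2C + 2 + N − H − X)/2 = (2·8 + 2 + 0 − 18 − 0)/2 = 0/2 = 0.
(Structurally: 0 ring(s) + 0 π bond(s) = 0.)

0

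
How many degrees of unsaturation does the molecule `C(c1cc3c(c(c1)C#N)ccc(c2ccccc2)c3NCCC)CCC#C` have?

Molecular formula from the SMILES: C25H24N2.
DoU = (2C + 2 + N − H − X)/2 = (2·25 + 2 + 2 − 24 − 0)/2 = 30/2 = 15.
(Structurally: 3 ring(s) + 12 π bond(s) = 15.)

15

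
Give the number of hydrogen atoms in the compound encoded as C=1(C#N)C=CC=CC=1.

Hydrogens are implicit in SMILES; fill each atom to its normal valence:
  5 × C (aromatic): 1 H each → 5
  1 × C (aromatic): no H
  1 × C: no H
  1 × N: no H
  Total hydrogens = 5.

5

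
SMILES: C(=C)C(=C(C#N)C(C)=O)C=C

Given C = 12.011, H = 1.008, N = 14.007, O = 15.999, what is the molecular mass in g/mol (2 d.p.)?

Molecular formula: C9H9NO.
M = 9×12.011 + 9×1.008 + 1×14.007 + 1×15.999 = 147.18 g/mol.

147.18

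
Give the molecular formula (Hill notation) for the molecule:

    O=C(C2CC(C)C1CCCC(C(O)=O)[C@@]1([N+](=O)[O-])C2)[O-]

C13H18NO6-

Heavy atoms from the SMILES: 13 C, 1 N, 6 O.
Implicit hydrogens by atom environment:
  5 × C: 2 H each → 10
  4 × C: 1 H each → 4
  3 × C: no H
  3 × O: no H
  2 × O (charge -1): no H
  1 × C: 3 H
  1 × N (charge +1): no H
  1 × O: 1 H
  Total hydrogens = 18.
Net charge -1.
Molecular formula: C13H18NO6-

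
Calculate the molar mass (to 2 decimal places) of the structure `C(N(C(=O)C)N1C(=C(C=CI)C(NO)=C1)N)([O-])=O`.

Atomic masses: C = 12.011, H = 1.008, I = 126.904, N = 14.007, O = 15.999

365.11

Molecular formula: C9H10IN4O4-.
M = 9×12.011 + 10×1.008 + 1×126.904 + 4×14.007 + 4×15.999 = 365.11 g/mol.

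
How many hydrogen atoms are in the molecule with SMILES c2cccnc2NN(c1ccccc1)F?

Hydrogens are implicit in SMILES; fill each atom to its normal valence:
  9 × C (aromatic): 1 H each → 9
  2 × C (aromatic): no H
  1 × F: no H
  1 × N: 1 H
  1 × N (aromatic): no H
  1 × N: no H
  Total hydrogens = 10.

10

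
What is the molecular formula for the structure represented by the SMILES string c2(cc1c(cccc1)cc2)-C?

C11H10

Heavy atoms from the SMILES: 11 C.
Implicit hydrogens by atom environment:
  7 × C (aromatic): 1 H each → 7
  3 × C (aromatic): no H
  1 × C: 3 H
  Total hydrogens = 10.
Molecular formula: C11H10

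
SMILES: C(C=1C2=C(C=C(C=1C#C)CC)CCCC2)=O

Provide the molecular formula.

Heavy atoms from the SMILES: 15 C, 1 O.
Implicit hydrogens by atom environment:
  5 × C: 2 H each → 10
  5 × C (aromatic): no H
  2 × C: 1 H each → 2
  1 × C: 3 H
  1 × C (aromatic): 1 H
  1 × C: no H
  1 × O: no H
  Total hydrogens = 16.
Molecular formula: C15H16O

C15H16O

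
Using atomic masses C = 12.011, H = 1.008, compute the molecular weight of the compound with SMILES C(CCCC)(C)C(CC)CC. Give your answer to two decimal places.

Molecular formula: C11H24.
M = 11×12.011 + 24×1.008 = 156.31 g/mol.

156.31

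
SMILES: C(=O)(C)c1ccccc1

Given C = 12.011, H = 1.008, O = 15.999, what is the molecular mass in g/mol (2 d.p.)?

Molecular formula: C8H8O.
M = 8×12.011 + 8×1.008 + 1×15.999 = 120.15 g/mol.

120.15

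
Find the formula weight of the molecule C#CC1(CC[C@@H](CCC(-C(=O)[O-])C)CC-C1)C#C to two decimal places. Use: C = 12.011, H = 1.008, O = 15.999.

Molecular formula: C16H21O2-.
M = 16×12.011 + 21×1.008 + 2×15.999 = 245.34 g/mol.

245.34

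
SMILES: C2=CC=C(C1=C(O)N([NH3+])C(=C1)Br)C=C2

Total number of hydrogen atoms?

Hydrogens are implicit in SMILES; fill each atom to its normal valence:
  6 × C (aromatic): 1 H each → 6
  4 × C (aromatic): no H
  1 × Br: no H
  1 × N (charge +1): 3 H
  1 × N (aromatic): no H
  1 × O: 1 H
  Total hydrogens = 10.

10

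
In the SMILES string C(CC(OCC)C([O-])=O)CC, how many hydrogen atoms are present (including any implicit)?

Hydrogens are implicit in SMILES; fill each atom to its normal valence:
  4 × C: 2 H each → 8
  2 × C: 3 H each → 6
  2 × O: no H
  1 × C: 1 H
  1 × C: no H
  1 × O (charge -1): no H
  Total hydrogens = 15.

15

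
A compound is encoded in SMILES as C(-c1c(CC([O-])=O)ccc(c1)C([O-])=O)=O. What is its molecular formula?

[C10H6O5]2-

Heavy atoms from the SMILES: 10 C, 5 O.
Implicit hydrogens by atom environment:
  3 × C (aromatic): 1 H each → 3
  3 × C (aromatic): no H
  3 × O: no H
  2 × C: no H
  2 × O (charge -1): no H
  1 × C: 2 H
  1 × C: 1 H
  Total hydrogens = 6.
Net charge -2.
Molecular formula: [C10H6O5]2-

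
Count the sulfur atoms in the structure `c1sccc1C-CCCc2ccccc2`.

1

The symbol for sulfur appears 1 time in the SMILES.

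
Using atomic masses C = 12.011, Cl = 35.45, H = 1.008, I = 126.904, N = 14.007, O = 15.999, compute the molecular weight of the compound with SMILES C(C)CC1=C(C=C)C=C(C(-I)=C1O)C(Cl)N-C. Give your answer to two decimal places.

365.64

Molecular formula: C13H17ClINO.
M = 13×12.011 + 1×35.45 + 17×1.008 + 1×126.904 + 1×14.007 + 1×15.999 = 365.64 g/mol.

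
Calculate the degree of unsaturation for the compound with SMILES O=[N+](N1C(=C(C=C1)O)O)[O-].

Molecular formula from the SMILES: C4H4N2O4.
DoU = (2C + 2 + N − H − X)/2 = (2·4 + 2 + 2 − 4 − 0)/2 = 8/2 = 4.
(Structurally: 1 ring(s) + 3 π bond(s) = 4.)

4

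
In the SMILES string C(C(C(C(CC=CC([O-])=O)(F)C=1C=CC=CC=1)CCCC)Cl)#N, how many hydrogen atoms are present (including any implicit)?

Hydrogens are implicit in SMILES; fill each atom to its normal valence:
  5 × C (aromatic): 1 H each → 5
  4 × C: 2 H each → 8
  4 × C: 1 H each → 4
  3 × C: no H
  1 × C: 3 H
  1 × C (aromatic): no H
  1 × Cl: no H
  1 × F: no H
  1 × N: no H
  1 × O: no H
  1 × O (charge -1): no H
  Total hydrogens = 20.

20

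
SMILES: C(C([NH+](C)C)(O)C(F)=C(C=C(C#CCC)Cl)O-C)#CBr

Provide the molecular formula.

C14H17BrClFNO2+

Heavy atoms from the SMILES: 1 Br, 14 C, 1 Cl, 1 F, 1 N, 2 O.
Implicit hydrogens by atom environment:
  8 × C: no H
  4 × C: 3 H each → 12
  1 × Br: no H
  1 × C: 2 H
  1 × C: 1 H
  1 × Cl: no H
  1 × F: no H
  1 × N (charge +1): 1 H
  1 × O: 1 H
  1 × O: no H
  Total hydrogens = 17.
Net charge +1.
Molecular formula: C14H17BrClFNO2+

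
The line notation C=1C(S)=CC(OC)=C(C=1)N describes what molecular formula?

Heavy atoms from the SMILES: 7 C, 1 N, 1 O, 1 S.
Implicit hydrogens by atom environment:
  3 × C (aromatic): 1 H each → 3
  3 × C (aromatic): no H
  1 × C: 3 H
  1 × N: 2 H
  1 × O: no H
  1 × S: 1 H
  Total hydrogens = 9.
Molecular formula: C7H9NOS

C7H9NOS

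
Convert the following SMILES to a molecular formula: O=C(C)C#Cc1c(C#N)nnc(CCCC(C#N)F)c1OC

Heavy atoms from the SMILES: 15 C, 1 F, 4 N, 2 O.
Implicit hydrogens by atom environment:
  5 × C: no H
  4 × C (aromatic): no H
  3 × C: 2 H each → 6
  2 × C: 3 H each → 6
  2 × N (aromatic): no H
  2 × N: no H
  2 × O: no H
  1 × C: 1 H
  1 × F: no H
  Total hydrogens = 13.
Molecular formula: C15H13FN4O2

C15H13FN4O2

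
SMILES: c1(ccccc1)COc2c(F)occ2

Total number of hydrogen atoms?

9

Hydrogens are implicit in SMILES; fill each atom to its normal valence:
  7 × C (aromatic): 1 H each → 7
  3 × C (aromatic): no H
  1 × C: 2 H
  1 × F: no H
  1 × O (aromatic): no H
  1 × O: no H
  Total hydrogens = 9.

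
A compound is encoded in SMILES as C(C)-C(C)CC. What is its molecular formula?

Heavy atoms from the SMILES: 6 C.
Implicit hydrogens by atom environment:
  3 × C: 3 H each → 9
  2 × C: 2 H each → 4
  1 × C: 1 H
  Total hydrogens = 14.
Molecular formula: C6H14

C6H14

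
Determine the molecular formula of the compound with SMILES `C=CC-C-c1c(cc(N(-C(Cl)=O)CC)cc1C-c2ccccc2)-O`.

Heavy atoms from the SMILES: 20 C, 1 Cl, 1 N, 2 O.
Implicit hydrogens by atom environment:
  7 × C (aromatic): 1 H each → 7
  5 × C: 2 H each → 10
  5 × C (aromatic): no H
  1 × C: 3 H
  1 × C: 1 H
  1 × C: no H
  1 × Cl: no H
  1 × N: no H
  1 × O: 1 H
  1 × O: no H
  Total hydrogens = 22.
Molecular formula: C20H22ClNO2

C20H22ClNO2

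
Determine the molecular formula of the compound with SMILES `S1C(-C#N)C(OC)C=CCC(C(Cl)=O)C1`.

Heavy atoms from the SMILES: 10 C, 1 Cl, 1 N, 2 O, 1 S.
Implicit hydrogens by atom environment:
  5 × C: 1 H each → 5
  2 × C: 2 H each → 4
  2 × C: no H
  2 × O: no H
  1 × C: 3 H
  1 × Cl: no H
  1 × N: no H
  1 × S: no H
  Total hydrogens = 12.
Molecular formula: C10H12ClNO2S

C10H12ClNO2S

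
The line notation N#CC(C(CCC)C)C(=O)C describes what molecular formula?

Heavy atoms from the SMILES: 9 C, 1 N, 1 O.
Implicit hydrogens by atom environment:
  3 × C: 3 H each → 9
  2 × C: 2 H each → 4
  2 × C: 1 H each → 2
  2 × C: no H
  1 × N: no H
  1 × O: no H
  Total hydrogens = 15.
Molecular formula: C9H15NO

C9H15NO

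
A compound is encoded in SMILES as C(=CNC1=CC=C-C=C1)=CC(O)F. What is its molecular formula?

C10H10FNO

Heavy atoms from the SMILES: 10 C, 1 F, 1 N, 1 O.
Implicit hydrogens by atom environment:
  5 × C (aromatic): 1 H each → 5
  3 × C: 1 H each → 3
  1 × C: no H
  1 × C (aromatic): no H
  1 × F: no H
  1 × N: 1 H
  1 × O: 1 H
  Total hydrogens = 10.
Molecular formula: C10H10FNO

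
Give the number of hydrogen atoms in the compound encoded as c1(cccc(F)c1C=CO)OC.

9

Hydrogens are implicit in SMILES; fill each atom to its normal valence:
  3 × C (aromatic): 1 H each → 3
  3 × C (aromatic): no H
  2 × C: 1 H each → 2
  1 × C: 3 H
  1 × F: no H
  1 × O: 1 H
  1 × O: no H
  Total hydrogens = 9.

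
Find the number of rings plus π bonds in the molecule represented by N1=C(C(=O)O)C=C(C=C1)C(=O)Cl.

6

Molecular formula from the SMILES: C7H4ClNO3.
DoU = (2C + 2 + N − H − X)/2 = (2·7 + 2 + 1 − 4 − 1)/2 = 12/2 = 6.
(Structurally: 1 ring(s) + 5 π bond(s) = 6.)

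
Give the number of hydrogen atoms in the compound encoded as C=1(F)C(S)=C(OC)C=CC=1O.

Hydrogens are implicit in SMILES; fill each atom to its normal valence:
  4 × C (aromatic): no H
  2 × C (aromatic): 1 H each → 2
  1 × C: 3 H
  1 × F: no H
  1 × O: 1 H
  1 × O: no H
  1 × S: 1 H
  Total hydrogens = 7.

7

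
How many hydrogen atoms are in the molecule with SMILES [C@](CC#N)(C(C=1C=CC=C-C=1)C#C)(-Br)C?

12

Hydrogens are implicit in SMILES; fill each atom to its normal valence:
  5 × C (aromatic): 1 H each → 5
  3 × C: no H
  2 × C: 1 H each → 2
  1 × Br: no H
  1 × C: 3 H
  1 × C: 2 H
  1 × C (aromatic): no H
  1 × N: no H
  Total hydrogens = 12.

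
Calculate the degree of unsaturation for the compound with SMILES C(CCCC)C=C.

1

Molecular formula from the SMILES: C7H14.
DoU = (2C + 2 + N − H − X)/2 = (2·7 + 2 + 0 − 14 − 0)/2 = 2/2 = 1.
(Structurally: 0 ring(s) + 1 π bond(s) = 1.)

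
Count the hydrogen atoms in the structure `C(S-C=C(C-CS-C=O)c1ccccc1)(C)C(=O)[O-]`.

15

Hydrogens are implicit in SMILES; fill each atom to its normal valence:
  5 × C (aromatic): 1 H each → 5
  3 × C: 1 H each → 3
  2 × C: 2 H each → 4
  2 × C: no H
  2 × O: no H
  2 × S: no H
  1 × C: 3 H
  1 × C (aromatic): no H
  1 × O (charge -1): no H
  Total hydrogens = 15.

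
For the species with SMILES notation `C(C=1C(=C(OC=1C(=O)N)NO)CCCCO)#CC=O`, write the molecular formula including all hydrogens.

C12H14N2O5

Heavy atoms from the SMILES: 12 C, 2 N, 5 O.
Implicit hydrogens by atom environment:
  4 × C: 2 H each → 8
  4 × C (aromatic): no H
  3 × C: no H
  2 × O: 1 H each → 2
  2 × O: no H
  1 × C: 1 H
  1 × N: 2 H
  1 × N: 1 H
  1 × O (aromatic): no H
  Total hydrogens = 14.
Molecular formula: C12H14N2O5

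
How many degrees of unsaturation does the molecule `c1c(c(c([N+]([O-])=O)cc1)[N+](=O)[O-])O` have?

6

Molecular formula from the SMILES: C6H4N2O5.
DoU = (2C + 2 + N − H − X)/2 = (2·6 + 2 + 2 − 4 − 0)/2 = 12/2 = 6.
(Structurally: 1 ring(s) + 5 π bond(s) = 6.)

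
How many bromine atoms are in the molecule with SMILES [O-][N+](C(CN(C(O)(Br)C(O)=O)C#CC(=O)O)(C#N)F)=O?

The symbol for bromine appears 1 time in the SMILES.

1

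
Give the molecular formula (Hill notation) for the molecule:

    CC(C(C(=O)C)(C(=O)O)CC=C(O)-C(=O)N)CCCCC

C15H25NO5

Heavy atoms from the SMILES: 15 C, 1 N, 5 O.
Implicit hydrogens by atom environment:
  5 × C: 2 H each → 10
  5 × C: no H
  3 × C: 3 H each → 9
  3 × O: no H
  2 × C: 1 H each → 2
  2 × O: 1 H each → 2
  1 × N: 2 H
  Total hydrogens = 25.
Molecular formula: C15H25NO5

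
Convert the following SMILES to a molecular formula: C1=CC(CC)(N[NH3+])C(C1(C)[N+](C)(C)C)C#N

[C12H24N4]2+

Heavy atoms from the SMILES: 12 C, 4 N.
Implicit hydrogens by atom environment:
  5 × C: 3 H each → 15
  3 × C: 1 H each → 3
  3 × C: no H
  1 × C: 2 H
  1 × N (charge +1): 3 H
  1 × N: 1 H
  1 × N: no H
  1 × N (charge +1): no H
  Total hydrogens = 24.
Net charge +2.
Molecular formula: [C12H24N4]2+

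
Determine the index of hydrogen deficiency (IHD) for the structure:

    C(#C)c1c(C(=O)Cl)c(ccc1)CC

Molecular formula from the SMILES: C11H9ClO.
DoU = (2C + 2 + N − H − X)/2 = (2·11 + 2 + 0 − 9 − 1)/2 = 14/2 = 7.
(Structurally: 1 ring(s) + 6 π bond(s) = 7.)

7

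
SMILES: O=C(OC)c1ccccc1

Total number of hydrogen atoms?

Hydrogens are implicit in SMILES; fill each atom to its normal valence:
  5 × C (aromatic): 1 H each → 5
  2 × O: no H
  1 × C: 3 H
  1 × C (aromatic): no H
  1 × C: no H
  Total hydrogens = 8.

8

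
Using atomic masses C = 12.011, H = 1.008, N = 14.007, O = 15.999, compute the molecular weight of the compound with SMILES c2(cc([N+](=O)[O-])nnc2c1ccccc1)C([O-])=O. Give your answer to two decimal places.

244.19

Molecular formula: C11H6N3O4-.
M = 11×12.011 + 6×1.008 + 3×14.007 + 4×15.999 = 244.19 g/mol.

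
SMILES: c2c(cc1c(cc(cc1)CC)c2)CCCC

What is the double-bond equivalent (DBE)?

Molecular formula from the SMILES: C16H20.
DoU = (2C + 2 + N − H − X)/2 = (2·16 + 2 + 0 − 20 − 0)/2 = 14/2 = 7.
(Structurally: 2 ring(s) + 5 π bond(s) = 7.)

7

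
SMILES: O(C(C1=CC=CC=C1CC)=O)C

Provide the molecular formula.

Heavy atoms from the SMILES: 10 C, 2 O.
Implicit hydrogens by atom environment:
  4 × C (aromatic): 1 H each → 4
  2 × C: 3 H each → 6
  2 × C (aromatic): no H
  2 × O: no H
  1 × C: 2 H
  1 × C: no H
  Total hydrogens = 12.
Molecular formula: C10H12O2

C10H12O2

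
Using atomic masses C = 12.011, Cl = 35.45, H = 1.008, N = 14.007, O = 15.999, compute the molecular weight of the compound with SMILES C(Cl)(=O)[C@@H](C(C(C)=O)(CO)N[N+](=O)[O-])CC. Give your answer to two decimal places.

Molecular formula: C8H13ClN2O5.
M = 8×12.011 + 1×35.45 + 13×1.008 + 2×14.007 + 5×15.999 = 252.65 g/mol.

252.65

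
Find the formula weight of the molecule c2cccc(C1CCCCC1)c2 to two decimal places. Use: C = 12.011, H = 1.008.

Molecular formula: C12H16.
M = 12×12.011 + 16×1.008 = 160.26 g/mol.

160.26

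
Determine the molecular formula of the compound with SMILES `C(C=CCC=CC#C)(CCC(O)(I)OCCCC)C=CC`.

Heavy atoms from the SMILES: 18 C, 1 I, 2 O.
Implicit hydrogens by atom environment:
  8 × C: 1 H each → 8
  6 × C: 2 H each → 12
  2 × C: 3 H each → 6
  2 × C: no H
  1 × I: no H
  1 × O: 1 H
  1 × O: no H
  Total hydrogens = 27.
Molecular formula: C18H27IO2

C18H27IO2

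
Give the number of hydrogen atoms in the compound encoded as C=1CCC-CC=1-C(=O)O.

10

Hydrogens are implicit in SMILES; fill each atom to its normal valence:
  4 × C: 2 H each → 8
  2 × C: no H
  1 × C: 1 H
  1 × O: 1 H
  1 × O: no H
  Total hydrogens = 10.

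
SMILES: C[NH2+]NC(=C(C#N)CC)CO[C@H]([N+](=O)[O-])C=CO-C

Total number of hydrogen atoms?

Hydrogens are implicit in SMILES; fill each atom to its normal valence:
  3 × C: 3 H each → 9
  3 × C: 1 H each → 3
  3 × C: no H
  3 × O: no H
  2 × C: 2 H each → 4
  1 × N (charge +1): 2 H
  1 × N: 1 H
  1 × N: no H
  1 × N (charge +1): no H
  1 × O (charge -1): no H
  Total hydrogens = 19.

19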